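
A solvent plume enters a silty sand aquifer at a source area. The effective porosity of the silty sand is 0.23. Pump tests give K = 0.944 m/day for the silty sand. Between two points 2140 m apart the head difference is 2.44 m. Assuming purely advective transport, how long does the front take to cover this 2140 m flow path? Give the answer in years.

Hydraulic gradient i = Δh / L = 2.44 / 2140 = 0.001140.
Darcy flux q = K · i = 0.9440 × 0.001140 = 0.001076 m/day.
Seepage velocity v = q / n_e = 0.001076 / 0.23 = 0.004680 m/day.
Travel time t = L / v = 2140 / 0.004680 = 4.573e+05 days = 1252 years.

1250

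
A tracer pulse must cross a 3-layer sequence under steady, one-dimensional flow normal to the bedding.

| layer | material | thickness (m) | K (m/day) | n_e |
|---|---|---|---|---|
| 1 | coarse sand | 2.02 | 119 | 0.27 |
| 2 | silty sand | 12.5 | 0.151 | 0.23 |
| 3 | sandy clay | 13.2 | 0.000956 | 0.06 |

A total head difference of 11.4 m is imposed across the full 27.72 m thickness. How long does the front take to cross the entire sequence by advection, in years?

With flow normal to the layers, continuity requires the same specific discharge q through every layer.
Σ(b_i/K_i) = 2.02/119 + 12.5/0.151 + 13.2/0.000956 = 13890 d.
q = Δh / Σ(b_i/K_i) = 11.4 / 13890 = 0.0008207 m/day.
In each layer the seepage velocity is v_i = q/n_i, so the layer transit time is t_i = b_i·n_i / q:
  layer 1 (coarse sand): t_1 = 2.02 × 0.27 / 0.0008207 = 664.5 d
  layer 2 (silty sand): t_2 = 12.5 × 0.23 / 0.0008207 = 3503 d
  layer 3 (sandy clay): t_3 = 13.2 × 0.06 / 0.0008207 = 965.0 d
Total t = Σ t_i = 5133 days = 14.05 years.

14.1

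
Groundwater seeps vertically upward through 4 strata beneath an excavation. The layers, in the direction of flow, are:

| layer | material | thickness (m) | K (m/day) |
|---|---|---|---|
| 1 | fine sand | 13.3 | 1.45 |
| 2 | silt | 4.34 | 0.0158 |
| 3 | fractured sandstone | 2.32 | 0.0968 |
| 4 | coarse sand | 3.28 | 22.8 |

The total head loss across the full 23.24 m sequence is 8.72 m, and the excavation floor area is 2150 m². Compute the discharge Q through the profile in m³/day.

Flow is perpendicular to layering, so the layers act in series and the equivalent K is the thickness-weighted harmonic mean.
Total thickness L = 13.3 + 4.34 + 2.32 + 3.28 = 23.24 m.
Σ(b_i/K_i) = 13.3/1.45 + 4.34/0.0158 + 2.32/0.0968 + 3.28/22.8 = 308.0 d.
K_eq = L / Σ(b_i/K_i) = 23.24 / 308.0 = 0.07546 m/day.
Q = K_eq · A · (Δh/L) = 0.07546 × 2150 × (8.72/23.24) = 60.88 m³/day.

60.9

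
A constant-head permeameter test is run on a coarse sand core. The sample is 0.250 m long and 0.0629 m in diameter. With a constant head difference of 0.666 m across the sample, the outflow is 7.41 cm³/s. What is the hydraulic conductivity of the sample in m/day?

77.3

Cross-sectional area A = π·(d/2)² = π × (0.0629/2)² = 0.003107 m².
Convert discharge: 7.41 cm³/s = 7.410e-06 m³/s.
Darcy's law rearranged: K = Q·L / (A·Δh) = 7.410e-06 × 0.250 / (0.003107 × 0.666) = 0.0008951 m/s = 77.34 m/day.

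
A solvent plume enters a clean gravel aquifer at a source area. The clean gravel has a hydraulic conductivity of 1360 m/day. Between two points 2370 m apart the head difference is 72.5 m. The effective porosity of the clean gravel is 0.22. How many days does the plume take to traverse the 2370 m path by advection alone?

Hydraulic gradient i = Δh / L = 72.5 / 2370 = 0.03059.
Darcy flux q = K · i = 1360 × 0.03059 = 41.60 m/day.
Seepage velocity v = q / n_e = 41.60 / 0.22 = 189.1 m/day.
Travel time t = L / v = 2370 / 189.1 = 12.53 days.

12.5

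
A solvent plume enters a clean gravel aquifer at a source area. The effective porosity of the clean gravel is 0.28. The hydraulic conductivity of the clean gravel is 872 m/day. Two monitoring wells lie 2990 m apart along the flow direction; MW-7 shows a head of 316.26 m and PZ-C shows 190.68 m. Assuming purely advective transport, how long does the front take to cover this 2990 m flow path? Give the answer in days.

Hydraulic gradient i = (316.26 − 190.68) / 2990 = 125.58 / 2990 = 0.04200.
Darcy flux q = K · i = 872.0 × 0.04200 = 36.62 m/day.
Seepage velocity v = q / n_e = 36.62 / 0.28 = 130.8 m/day.
Travel time t = L / v = 2990 / 130.8 = 22.86 days.

22.9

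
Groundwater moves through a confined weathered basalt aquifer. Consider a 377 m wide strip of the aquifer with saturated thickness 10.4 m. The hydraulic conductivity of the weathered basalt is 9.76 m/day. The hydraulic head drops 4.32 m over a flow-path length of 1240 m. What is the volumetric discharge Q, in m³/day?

Cross-sectional area A = 377 × 10.4 = 3921 m².
Hydraulic gradient i = Δh / L = 4.32 / 1240 = 0.003484.
Darcy's law: Q = K · A · i = 9.760 × 3921 × 0.003484 = 133.3 m³/day.

133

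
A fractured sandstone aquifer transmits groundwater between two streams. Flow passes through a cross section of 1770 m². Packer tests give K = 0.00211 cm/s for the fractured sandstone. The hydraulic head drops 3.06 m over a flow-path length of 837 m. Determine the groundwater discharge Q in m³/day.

11.8

Convert K: 0.00211 cm/s × 864 = 1.823 m/day.
Hydraulic gradient i = Δh / L = 3.06 / 837 = 0.003656.
Darcy's law: Q = K · A · i = 1.823 × 1770 × 0.003656 = 11.80 m³/day.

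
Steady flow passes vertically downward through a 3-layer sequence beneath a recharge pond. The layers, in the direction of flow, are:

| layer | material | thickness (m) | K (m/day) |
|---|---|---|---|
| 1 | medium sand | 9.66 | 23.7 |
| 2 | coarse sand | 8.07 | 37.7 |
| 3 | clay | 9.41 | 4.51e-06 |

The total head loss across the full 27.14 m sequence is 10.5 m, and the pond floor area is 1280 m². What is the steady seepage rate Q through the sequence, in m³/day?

0.00644

Flow is perpendicular to layering, so the layers act in series and the equivalent K is the thickness-weighted harmonic mean.
Total thickness L = 9.66 + 8.07 + 9.41 = 27.14 m.
Σ(b_i/K_i) = 9.66/23.7 + 8.07/37.7 + 9.41/4.51e-06 = 2.086e+06 d.
K_eq = L / Σ(b_i/K_i) = 27.14 / 2.086e+06 = 1.301e-05 m/day.
Q = K_eq · A · (Δh/L) = 1.301e-05 × 1280 × (10.5/27.14) = 0.006441 m³/day.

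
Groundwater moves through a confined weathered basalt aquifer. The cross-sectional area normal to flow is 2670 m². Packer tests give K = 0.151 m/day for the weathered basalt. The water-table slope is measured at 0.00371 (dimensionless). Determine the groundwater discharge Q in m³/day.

Hydraulic gradient i = 0.00371.
Darcy's law: Q = K · A · i = 0.1510 × 2670 × 0.003710 = 1.496 m³/day.

1.50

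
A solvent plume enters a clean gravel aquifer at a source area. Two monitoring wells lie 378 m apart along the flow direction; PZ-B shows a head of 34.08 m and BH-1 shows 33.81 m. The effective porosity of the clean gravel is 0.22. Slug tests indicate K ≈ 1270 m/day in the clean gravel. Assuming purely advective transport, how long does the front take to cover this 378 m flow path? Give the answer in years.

0.251

Hydraulic gradient i = (34.08 − 33.81) / 378 = 0.27 / 378 = 0.0007143.
Darcy flux q = K · i = 1270 × 0.0007143 = 0.9071 m/day.
Seepage velocity v = q / n_e = 0.9071 / 0.22 = 4.123 m/day.
Travel time t = L / v = 378 / 4.123 = 91.67 days = 0.2510 years.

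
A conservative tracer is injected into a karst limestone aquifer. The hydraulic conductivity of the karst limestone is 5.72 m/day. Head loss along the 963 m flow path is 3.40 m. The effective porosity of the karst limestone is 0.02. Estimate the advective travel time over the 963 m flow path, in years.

2.61

Hydraulic gradient i = Δh / L = 3.40 / 963 = 0.003531.
Darcy flux q = K · i = 5.720 × 0.003531 = 0.02020 m/day.
Seepage velocity v = q / n_e = 0.02020 / 0.02 = 1.010 m/day.
Travel time t = L / v = 963 / 1.010 = 953.7 days = 2.611 years.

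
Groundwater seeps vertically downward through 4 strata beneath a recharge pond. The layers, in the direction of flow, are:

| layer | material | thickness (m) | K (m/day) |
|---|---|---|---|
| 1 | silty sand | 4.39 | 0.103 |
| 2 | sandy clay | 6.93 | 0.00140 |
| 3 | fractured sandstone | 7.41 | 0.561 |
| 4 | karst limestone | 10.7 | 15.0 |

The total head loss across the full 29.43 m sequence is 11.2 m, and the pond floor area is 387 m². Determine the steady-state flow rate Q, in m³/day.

Flow is perpendicular to layering, so the layers act in series and the equivalent K is the thickness-weighted harmonic mean.
Total thickness L = 4.39 + 6.93 + 7.41 + 10.7 = 29.43 m.
Σ(b_i/K_i) = 4.39/0.103 + 6.93/0.00140 + 7.41/0.561 + 10.7/15.0 = 5007 d.
K_eq = L / Σ(b_i/K_i) = 29.43 / 5007 = 0.005878 m/day.
Q = K_eq · A · (Δh/L) = 0.005878 × 387 × (11.2/29.43) = 0.8657 m³/day.

0.866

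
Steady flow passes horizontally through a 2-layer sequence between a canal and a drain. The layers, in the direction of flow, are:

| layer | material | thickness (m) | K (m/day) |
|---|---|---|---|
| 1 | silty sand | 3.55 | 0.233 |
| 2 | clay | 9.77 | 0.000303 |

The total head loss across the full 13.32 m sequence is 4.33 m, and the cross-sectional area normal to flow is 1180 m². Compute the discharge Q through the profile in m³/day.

Flow is perpendicular to layering, so the layers act in series and the equivalent K is the thickness-weighted harmonic mean.
Total thickness L = 3.55 + 9.77 = 13.32 m.
Σ(b_i/K_i) = 3.55/0.233 + 9.77/0.000303 = 32259 d.
K_eq = L / Σ(b_i/K_i) = 13.32 / 32259 = 0.0004129 m/day.
Q = K_eq · A · (Δh/L) = 0.0004129 × 1180 × (4.33/13.32) = 0.1584 m³/day.

0.158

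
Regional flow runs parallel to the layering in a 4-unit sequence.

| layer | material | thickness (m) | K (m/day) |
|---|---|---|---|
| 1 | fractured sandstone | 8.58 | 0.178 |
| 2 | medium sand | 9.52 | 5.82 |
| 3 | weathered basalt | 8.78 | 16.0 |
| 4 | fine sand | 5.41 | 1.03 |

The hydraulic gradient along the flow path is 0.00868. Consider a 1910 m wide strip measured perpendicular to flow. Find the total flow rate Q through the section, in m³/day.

Flow is parallel to layering, so each bed carries its own Darcy discharge and the transmissivities add.
Σ(K_i·b_i) = 0.178×8.58 + 5.82×9.52 + 16.0×8.78 + 1.03×5.41 = 203.0 m²/day.
Hydraulic gradient i = 0.00868.
Q = Σ(K_i·b_i) · W · i = 203.0 × 1910 × 0.008680 = 3365 m³/day.

3370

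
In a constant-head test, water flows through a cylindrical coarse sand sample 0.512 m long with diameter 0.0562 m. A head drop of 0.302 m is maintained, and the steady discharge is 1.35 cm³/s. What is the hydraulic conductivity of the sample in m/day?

79.7

Cross-sectional area A = π·(d/2)² = π × (0.0562/2)² = 0.002481 m².
Convert discharge: 1.35 cm³/s = 1.350e-06 m³/s.
Darcy's law rearranged: K = Q·L / (A·Δh) = 1.350e-06 × 0.512 / (0.002481 × 0.302) = 0.0009226 m/s = 79.72 m/day.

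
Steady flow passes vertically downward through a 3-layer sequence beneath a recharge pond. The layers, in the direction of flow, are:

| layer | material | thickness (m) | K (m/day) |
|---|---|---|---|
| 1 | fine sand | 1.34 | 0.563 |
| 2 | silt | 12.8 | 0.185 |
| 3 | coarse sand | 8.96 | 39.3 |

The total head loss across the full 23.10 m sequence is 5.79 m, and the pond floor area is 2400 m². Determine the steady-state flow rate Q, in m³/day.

194

Flow is perpendicular to layering, so the layers act in series and the equivalent K is the thickness-weighted harmonic mean.
Total thickness L = 1.34 + 12.8 + 8.96 = 23.10 m.
Σ(b_i/K_i) = 1.34/0.563 + 12.8/0.185 + 8.96/39.3 = 71.80 d.
K_eq = L / Σ(b_i/K_i) = 23.10 / 71.80 = 0.3217 m/day.
Q = K_eq · A · (Δh/L) = 0.3217 × 2400 × (5.79/23.10) = 193.5 m³/day.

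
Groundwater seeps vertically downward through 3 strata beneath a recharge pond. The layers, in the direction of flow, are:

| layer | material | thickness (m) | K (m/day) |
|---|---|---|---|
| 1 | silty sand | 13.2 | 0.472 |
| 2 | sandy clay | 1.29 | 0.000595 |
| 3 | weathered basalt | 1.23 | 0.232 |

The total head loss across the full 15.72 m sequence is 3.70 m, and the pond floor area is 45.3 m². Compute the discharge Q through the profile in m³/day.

0.0761

Flow is perpendicular to layering, so the layers act in series and the equivalent K is the thickness-weighted harmonic mean.
Total thickness L = 13.2 + 1.29 + 1.23 = 15.72 m.
Σ(b_i/K_i) = 13.2/0.472 + 1.29/0.000595 + 1.23/0.232 = 2201 d.
K_eq = L / Σ(b_i/K_i) = 15.72 / 2201 = 0.007141 m/day.
Q = K_eq · A · (Δh/L) = 0.007141 × 45.3 × (3.70/15.72) = 0.07614 m³/day.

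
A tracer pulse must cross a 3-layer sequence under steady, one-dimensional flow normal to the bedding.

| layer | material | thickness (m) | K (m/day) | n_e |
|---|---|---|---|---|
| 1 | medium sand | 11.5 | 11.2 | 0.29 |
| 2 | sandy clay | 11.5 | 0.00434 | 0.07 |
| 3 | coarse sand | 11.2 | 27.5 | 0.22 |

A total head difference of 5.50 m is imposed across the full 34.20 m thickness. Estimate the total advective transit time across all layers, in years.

With flow normal to the layers, continuity requires the same specific discharge q through every layer.
Σ(b_i/K_i) = 11.5/11.2 + 11.5/0.00434 + 11.2/27.5 = 2651 d.
q = Δh / Σ(b_i/K_i) = 5.50 / 2651 = 0.002075 m/day.
In each layer the seepage velocity is v_i = q/n_i, so the layer transit time is t_i = b_i·n_i / q:
  layer 1 (medium sand): t_1 = 11.5 × 0.29 / 0.002075 = 1608 d
  layer 2 (sandy clay): t_2 = 11.5 × 0.07 / 0.002075 = 388.0 d
  layer 3 (coarse sand): t_3 = 11.2 × 0.22 / 0.002075 = 1188 d
Total t = Σ t_i = 3183 days = 8.716 years.

8.72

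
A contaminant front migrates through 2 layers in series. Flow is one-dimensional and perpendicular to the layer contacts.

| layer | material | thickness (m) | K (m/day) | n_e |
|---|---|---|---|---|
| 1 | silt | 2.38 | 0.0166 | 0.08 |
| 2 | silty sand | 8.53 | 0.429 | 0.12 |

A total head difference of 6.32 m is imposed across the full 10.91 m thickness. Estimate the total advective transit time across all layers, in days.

31.4

With flow normal to the layers, continuity requires the same specific discharge q through every layer.
Σ(b_i/K_i) = 2.38/0.0166 + 8.53/0.429 = 163.3 d.
q = Δh / Σ(b_i/K_i) = 6.32 / 163.3 = 0.03871 m/day.
In each layer the seepage velocity is v_i = q/n_i, so the layer transit time is t_i = b_i·n_i / q:
  layer 1 (silt): t_1 = 2.38 × 0.08 / 0.03871 = 4.918 d
  layer 2 (silty sand): t_2 = 8.53 × 0.12 / 0.03871 = 26.44 d
Total t = Σ t_i = 31.36 days.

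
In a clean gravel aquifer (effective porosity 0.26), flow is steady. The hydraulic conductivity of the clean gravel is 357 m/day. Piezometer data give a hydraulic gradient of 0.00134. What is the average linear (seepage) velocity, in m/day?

Hydraulic gradient i = 0.00134.
Darcy flux q = K · i = 357.0 × 0.001340 = 0.4784 m/day.
Seepage velocity v = q / n_e = 0.4784 / 0.26 = 1.840 m/day.

1.84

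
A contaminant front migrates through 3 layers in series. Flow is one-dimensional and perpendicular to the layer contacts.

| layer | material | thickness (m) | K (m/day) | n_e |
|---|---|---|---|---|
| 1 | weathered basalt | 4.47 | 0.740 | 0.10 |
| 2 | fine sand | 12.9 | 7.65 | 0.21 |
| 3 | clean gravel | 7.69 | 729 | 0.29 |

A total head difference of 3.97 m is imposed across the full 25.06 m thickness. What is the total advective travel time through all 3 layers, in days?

10.5

With flow normal to the layers, continuity requires the same specific discharge q through every layer.
Σ(b_i/K_i) = 4.47/0.740 + 12.9/7.65 + 7.69/729 = 7.737 d.
q = Δh / Σ(b_i/K_i) = 3.97 / 7.737 = 0.5131 m/day.
In each layer the seepage velocity is v_i = q/n_i, so the layer transit time is t_i = b_i·n_i / q:
  layer 1 (weathered basalt): t_1 = 4.47 × 0.10 / 0.5131 = 0.8712 d
  layer 2 (fine sand): t_2 = 12.9 × 0.21 / 0.5131 = 5.280 d
  layer 3 (clean gravel): t_3 = 7.69 × 0.29 / 0.5131 = 4.346 d
Total t = Σ t_i = 10.50 days.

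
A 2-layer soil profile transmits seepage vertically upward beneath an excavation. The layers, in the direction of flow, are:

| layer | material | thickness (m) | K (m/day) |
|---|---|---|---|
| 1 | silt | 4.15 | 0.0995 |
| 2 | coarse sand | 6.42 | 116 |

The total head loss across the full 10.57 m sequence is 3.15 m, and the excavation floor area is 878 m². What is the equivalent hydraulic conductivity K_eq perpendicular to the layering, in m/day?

0.253

Flow is perpendicular to layering, so the layers act in series and the equivalent K is the thickness-weighted harmonic mean.
Total thickness L = 4.15 + 6.42 = 10.57 m.
Σ(b_i/K_i) = 4.15/0.0995 + 6.42/116 = 41.76 d.
K_eq = L / Σ(b_i/K_i) = 10.57 / 41.76 = 0.2531 m/day.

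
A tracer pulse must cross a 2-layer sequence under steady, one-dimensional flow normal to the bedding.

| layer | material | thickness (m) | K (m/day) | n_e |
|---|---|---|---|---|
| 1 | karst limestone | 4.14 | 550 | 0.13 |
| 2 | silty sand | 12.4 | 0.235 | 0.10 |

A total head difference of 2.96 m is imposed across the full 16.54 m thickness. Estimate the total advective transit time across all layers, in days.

31.7

With flow normal to the layers, continuity requires the same specific discharge q through every layer.
Σ(b_i/K_i) = 4.14/550 + 12.4/0.235 = 52.77 d.
q = Δh / Σ(b_i/K_i) = 2.96 / 52.77 = 0.05609 m/day.
In each layer the seepage velocity is v_i = q/n_i, so the layer transit time is t_i = b_i·n_i / q:
  layer 1 (karst limestone): t_1 = 4.14 × 0.13 / 0.05609 = 9.596 d
  layer 2 (silty sand): t_2 = 12.4 × 0.10 / 0.05609 = 22.11 d
Total t = Σ t_i = 31.70 days.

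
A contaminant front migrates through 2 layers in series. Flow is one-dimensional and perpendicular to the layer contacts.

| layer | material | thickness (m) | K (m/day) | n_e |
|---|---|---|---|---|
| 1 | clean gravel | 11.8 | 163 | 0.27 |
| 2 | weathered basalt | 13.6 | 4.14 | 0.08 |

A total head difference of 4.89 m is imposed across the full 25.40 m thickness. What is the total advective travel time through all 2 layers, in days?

With flow normal to the layers, continuity requires the same specific discharge q through every layer.
Σ(b_i/K_i) = 11.8/163 + 13.6/4.14 = 3.357 d.
q = Δh / Σ(b_i/K_i) = 4.89 / 3.357 = 1.456 m/day.
In each layer the seepage velocity is v_i = q/n_i, so the layer transit time is t_i = b_i·n_i / q:
  layer 1 (clean gravel): t_1 = 11.8 × 0.27 / 1.456 = 2.187 d
  layer 2 (weathered basalt): t_2 = 13.6 × 0.08 / 1.456 = 0.7470 d
Total t = Σ t_i = 2.934 days.

2.93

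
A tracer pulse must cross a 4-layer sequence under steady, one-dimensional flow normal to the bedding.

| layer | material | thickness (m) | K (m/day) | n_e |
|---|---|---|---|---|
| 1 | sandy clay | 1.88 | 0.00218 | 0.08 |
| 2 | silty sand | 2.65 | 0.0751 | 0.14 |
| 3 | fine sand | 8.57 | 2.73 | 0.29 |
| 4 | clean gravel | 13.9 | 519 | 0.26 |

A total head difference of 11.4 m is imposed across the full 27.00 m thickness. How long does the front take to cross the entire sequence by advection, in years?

With flow normal to the layers, continuity requires the same specific discharge q through every layer.
Σ(b_i/K_i) = 1.88/0.00218 + 2.65/0.0751 + 8.57/2.73 + 13.9/519 = 900.8 d.
q = Δh / Σ(b_i/K_i) = 11.4 / 900.8 = 0.01265 m/day.
In each layer the seepage velocity is v_i = q/n_i, so the layer transit time is t_i = b_i·n_i / q:
  layer 1 (sandy clay): t_1 = 1.88 × 0.08 / 0.01265 = 11.88 d
  layer 2 (silty sand): t_2 = 2.65 × 0.14 / 0.01265 = 29.32 d
  layer 3 (fine sand): t_3 = 8.57 × 0.29 / 0.01265 = 196.4 d
  layer 4 (clean gravel): t_4 = 13.9 × 0.26 / 0.01265 = 285.6 d
Total t = Σ t_i = 523.2 days = 1.432 years.

1.43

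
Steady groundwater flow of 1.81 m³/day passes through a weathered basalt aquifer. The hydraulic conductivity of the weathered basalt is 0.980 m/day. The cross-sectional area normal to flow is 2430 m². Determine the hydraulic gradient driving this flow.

0.000760

From Q = K·A·i, i = Q / (K·A) = 1.81 / (0.9800 × 2430) = 0.0007601.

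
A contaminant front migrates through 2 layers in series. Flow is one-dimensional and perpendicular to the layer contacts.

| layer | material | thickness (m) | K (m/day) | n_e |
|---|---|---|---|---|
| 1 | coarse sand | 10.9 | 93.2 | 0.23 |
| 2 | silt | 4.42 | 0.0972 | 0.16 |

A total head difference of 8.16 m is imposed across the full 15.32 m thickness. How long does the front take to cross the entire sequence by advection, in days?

18.0

With flow normal to the layers, continuity requires the same specific discharge q through every layer.
Σ(b_i/K_i) = 10.9/93.2 + 4.42/0.0972 = 45.59 d.
q = Δh / Σ(b_i/K_i) = 8.16 / 45.59 = 0.1790 m/day.
In each layer the seepage velocity is v_i = q/n_i, so the layer transit time is t_i = b_i·n_i / q:
  layer 1 (coarse sand): t_1 = 10.9 × 0.23 / 0.1790 = 14.01 d
  layer 2 (silt): t_2 = 4.42 × 0.16 / 0.1790 = 3.951 d
Total t = Σ t_i = 17.96 days.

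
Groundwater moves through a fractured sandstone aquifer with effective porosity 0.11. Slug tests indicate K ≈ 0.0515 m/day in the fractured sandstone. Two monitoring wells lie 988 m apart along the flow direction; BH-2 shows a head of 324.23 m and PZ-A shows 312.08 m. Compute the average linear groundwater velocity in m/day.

Hydraulic gradient i = (324.23 − 312.08) / 988 = 12.15 / 988 = 0.01230.
Darcy flux q = K · i = 0.05150 × 0.01230 = 0.0006333 m/day.
Seepage velocity v = q / n_e = 0.0006333 / 0.11 = 0.005757 m/day.

0.00576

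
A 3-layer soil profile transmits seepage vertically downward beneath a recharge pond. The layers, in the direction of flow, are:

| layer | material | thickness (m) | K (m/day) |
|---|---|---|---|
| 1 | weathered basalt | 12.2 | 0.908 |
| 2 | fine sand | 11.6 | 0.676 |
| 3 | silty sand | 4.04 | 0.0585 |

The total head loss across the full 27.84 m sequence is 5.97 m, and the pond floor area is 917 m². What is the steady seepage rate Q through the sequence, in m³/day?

Flow is perpendicular to layering, so the layers act in series and the equivalent K is the thickness-weighted harmonic mean.
Total thickness L = 12.2 + 11.6 + 4.04 = 27.84 m.
Σ(b_i/K_i) = 12.2/0.908 + 11.6/0.676 + 4.04/0.0585 = 99.66 d.
K_eq = L / Σ(b_i/K_i) = 27.84 / 99.66 = 0.2794 m/day.
Q = K_eq · A · (Δh/L) = 0.2794 × 917 × (5.97/27.84) = 54.93 m³/day.

54.9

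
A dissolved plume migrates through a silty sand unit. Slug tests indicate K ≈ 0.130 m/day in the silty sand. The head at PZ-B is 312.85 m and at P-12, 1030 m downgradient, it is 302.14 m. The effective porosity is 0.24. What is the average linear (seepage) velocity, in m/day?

Hydraulic gradient i = (312.85 − 302.14) / 1030 = 10.71 / 1030 = 0.01040.
Darcy flux q = K · i = 0.1300 × 0.01040 = 0.001352 m/day.
Seepage velocity v = q / n_e = 0.001352 / 0.24 = 0.005632 m/day.

0.00563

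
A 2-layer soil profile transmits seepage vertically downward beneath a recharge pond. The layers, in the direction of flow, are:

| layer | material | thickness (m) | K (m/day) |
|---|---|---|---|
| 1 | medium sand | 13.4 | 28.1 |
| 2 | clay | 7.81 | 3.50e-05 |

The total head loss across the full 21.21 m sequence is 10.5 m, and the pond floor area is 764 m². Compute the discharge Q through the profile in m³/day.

0.0359

Flow is perpendicular to layering, so the layers act in series and the equivalent K is the thickness-weighted harmonic mean.
Total thickness L = 13.4 + 7.81 = 21.21 m.
Σ(b_i/K_i) = 13.4/28.1 + 7.81/3.50e-05 = 2.231e+05 d.
K_eq = L / Σ(b_i/K_i) = 21.21 / 2.231e+05 = 9.505e-05 m/day.
Q = K_eq · A · (Δh/L) = 9.505e-05 × 764 × (10.5/21.21) = 0.03595 m³/day.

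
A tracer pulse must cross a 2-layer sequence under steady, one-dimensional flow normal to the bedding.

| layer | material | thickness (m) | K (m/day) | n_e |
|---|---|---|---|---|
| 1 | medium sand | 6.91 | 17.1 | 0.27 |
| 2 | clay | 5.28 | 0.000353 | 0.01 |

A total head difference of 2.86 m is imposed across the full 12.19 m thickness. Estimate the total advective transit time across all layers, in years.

27.5

With flow normal to the layers, continuity requires the same specific discharge q through every layer.
Σ(b_i/K_i) = 6.91/17.1 + 5.28/0.000353 = 14958 d.
q = Δh / Σ(b_i/K_i) = 2.86 / 14958 = 0.0001912 m/day.
In each layer the seepage velocity is v_i = q/n_i, so the layer transit time is t_i = b_i·n_i / q:
  layer 1 (medium sand): t_1 = 6.91 × 0.27 / 0.0001912 = 9758 d
  layer 2 (clay): t_2 = 5.28 × 0.01 / 0.0001912 = 276.1 d
Total t = Σ t_i = 10034 days = 27.47 years.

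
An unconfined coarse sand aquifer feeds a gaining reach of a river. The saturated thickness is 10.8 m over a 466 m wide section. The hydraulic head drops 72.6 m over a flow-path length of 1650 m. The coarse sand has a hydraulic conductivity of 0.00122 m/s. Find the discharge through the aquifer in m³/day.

23300

Convert K: 0.00122 m/s × 86400 = 105.4 m/day.
Cross-sectional area A = 466 × 10.8 = 5033 m².
Hydraulic gradient i = Δh / L = 72.6 / 1650 = 0.04400.
Darcy's law: Q = K · A · i = 105.4 × 5033 × 0.04400 = 23342 m³/day.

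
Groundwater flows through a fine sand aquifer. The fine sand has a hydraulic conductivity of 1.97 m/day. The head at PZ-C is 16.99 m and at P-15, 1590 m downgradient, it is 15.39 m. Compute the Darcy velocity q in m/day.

Hydraulic gradient i = (16.99 − 15.39) / 1590 = 1.6 / 1590 = 0.001006.
Specific discharge q = K · i = 1.970 × 0.001006 = 0.001982 m/day.

0.00198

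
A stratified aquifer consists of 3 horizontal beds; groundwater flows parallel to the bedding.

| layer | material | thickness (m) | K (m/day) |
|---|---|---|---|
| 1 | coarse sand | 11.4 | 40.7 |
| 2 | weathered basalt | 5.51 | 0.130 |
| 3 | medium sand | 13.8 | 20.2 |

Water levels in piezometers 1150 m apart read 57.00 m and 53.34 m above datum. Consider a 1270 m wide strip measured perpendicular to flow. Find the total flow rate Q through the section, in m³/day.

Flow is parallel to layering, so each bed carries its own Darcy discharge and the transmissivities add.
Σ(K_i·b_i) = 40.7×11.4 + 0.130×5.51 + 20.2×13.8 = 743.5 m²/day.
Hydraulic gradient i = (57.00 − 53.34) / 1150 = 3.66 / 1150 = 0.003183.
Q = Σ(K_i·b_i) · W · i = 743.5 × 1270 × 0.003183 = 3005 m³/day.

3000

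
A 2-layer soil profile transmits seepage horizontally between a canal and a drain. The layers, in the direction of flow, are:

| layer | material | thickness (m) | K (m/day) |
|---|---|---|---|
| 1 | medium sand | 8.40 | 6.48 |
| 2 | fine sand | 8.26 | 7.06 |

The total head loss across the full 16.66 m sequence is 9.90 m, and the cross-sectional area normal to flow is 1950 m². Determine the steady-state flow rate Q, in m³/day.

Flow is perpendicular to layering, so the layers act in series and the equivalent K is the thickness-weighted harmonic mean.
Total thickness L = 8.40 + 8.26 = 16.66 m.
Σ(b_i/K_i) = 8.40/6.48 + 8.26/7.06 = 2.466 d.
K_eq = L / Σ(b_i/K_i) = 16.66 / 2.466 = 6.755 m/day.
Q = K_eq · A · (Δh/L) = 6.755 × 1950 × (9.90/16.66) = 7828 m³/day.

7830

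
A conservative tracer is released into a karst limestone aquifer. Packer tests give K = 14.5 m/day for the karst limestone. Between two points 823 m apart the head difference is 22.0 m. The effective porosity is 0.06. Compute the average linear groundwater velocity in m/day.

6.46

Hydraulic gradient i = Δh / L = 22.0 / 823 = 0.02673.
Darcy flux q = K · i = 14.50 × 0.02673 = 0.3876 m/day.
Seepage velocity v = q / n_e = 0.3876 / 0.06 = 6.460 m/day.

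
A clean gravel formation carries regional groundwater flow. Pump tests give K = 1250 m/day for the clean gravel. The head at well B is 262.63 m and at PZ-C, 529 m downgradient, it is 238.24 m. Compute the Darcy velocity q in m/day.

Hydraulic gradient i = (262.63 − 238.24) / 529 = 24.39 / 529 = 0.04611.
Specific discharge q = K · i = 1250 × 0.04611 = 57.63 m/day.

57.6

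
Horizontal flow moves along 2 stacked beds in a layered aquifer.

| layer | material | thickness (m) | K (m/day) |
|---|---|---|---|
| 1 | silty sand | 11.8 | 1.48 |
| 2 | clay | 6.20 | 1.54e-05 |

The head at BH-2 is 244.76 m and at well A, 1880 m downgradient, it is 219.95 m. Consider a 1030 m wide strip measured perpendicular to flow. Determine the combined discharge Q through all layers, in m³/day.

Flow is parallel to layering, so each bed carries its own Darcy discharge and the transmissivities add.
Σ(K_i·b_i) = 1.48×11.8 + 1.54e-05×6.20 = 17.46 m²/day.
Hydraulic gradient i = (244.76 − 219.95) / 1880 = 24.81 / 1880 = 0.01320.
Q = Σ(K_i·b_i) · W · i = 17.46 × 1030 × 0.01320 = 237.4 m³/day.

237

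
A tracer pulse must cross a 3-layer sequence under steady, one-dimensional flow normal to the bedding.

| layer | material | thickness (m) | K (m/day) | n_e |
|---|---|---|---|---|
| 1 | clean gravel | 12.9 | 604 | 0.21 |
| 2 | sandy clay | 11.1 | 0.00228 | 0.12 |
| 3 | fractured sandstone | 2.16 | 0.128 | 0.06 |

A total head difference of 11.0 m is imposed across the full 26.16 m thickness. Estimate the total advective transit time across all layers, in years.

With flow normal to the layers, continuity requires the same specific discharge q through every layer.
Σ(b_i/K_i) = 12.9/604 + 11.1/0.00228 + 2.16/0.128 = 4885 d.
q = Δh / Σ(b_i/K_i) = 11.0 / 4885 = 0.002252 m/day.
In each layer the seepage velocity is v_i = q/n_i, so the layer transit time is t_i = b_i·n_i / q:
  layer 1 (clean gravel): t_1 = 12.9 × 0.21 / 0.002252 = 1203 d
  layer 2 (sandy clay): t_2 = 11.1 × 0.12 / 0.002252 = 591.6 d
  layer 3 (fractured sandstone): t_3 = 2.16 × 0.06 / 0.002252 = 57.56 d
Total t = Σ t_i = 1852 days = 5.071 years.

5.07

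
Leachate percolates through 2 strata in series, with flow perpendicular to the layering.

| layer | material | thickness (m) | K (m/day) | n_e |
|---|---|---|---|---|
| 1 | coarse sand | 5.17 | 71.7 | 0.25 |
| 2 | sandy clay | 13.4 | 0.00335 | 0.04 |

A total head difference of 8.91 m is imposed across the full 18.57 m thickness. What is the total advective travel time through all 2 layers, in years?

2.25

With flow normal to the layers, continuity requires the same specific discharge q through every layer.
Σ(b_i/K_i) = 5.17/71.7 + 13.4/0.00335 = 4000 d.
q = Δh / Σ(b_i/K_i) = 8.91 / 4000 = 0.002227 m/day.
In each layer the seepage velocity is v_i = q/n_i, so the layer transit time is t_i = b_i·n_i / q:
  layer 1 (coarse sand): t_1 = 5.17 × 0.25 / 0.002227 = 580.3 d
  layer 2 (sandy clay): t_2 = 13.4 × 0.04 / 0.002227 = 240.6 d
Total t = Σ t_i = 820.9 days = 2.247 years.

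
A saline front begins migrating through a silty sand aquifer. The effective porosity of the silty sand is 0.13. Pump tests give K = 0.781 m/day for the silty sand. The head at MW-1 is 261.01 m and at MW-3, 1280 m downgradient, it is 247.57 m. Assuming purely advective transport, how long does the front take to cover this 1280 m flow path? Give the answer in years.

Hydraulic gradient i = (261.01 − 247.57) / 1280 = 13.44 / 1280 = 0.01050.
Darcy flux q = K · i = 0.7810 × 0.01050 = 0.008200 m/day.
Seepage velocity v = q / n_e = 0.008200 / 0.13 = 0.06308 m/day.
Travel time t = L / v = 1280 / 0.06308 = 20291 days = 55.55 years.

55.6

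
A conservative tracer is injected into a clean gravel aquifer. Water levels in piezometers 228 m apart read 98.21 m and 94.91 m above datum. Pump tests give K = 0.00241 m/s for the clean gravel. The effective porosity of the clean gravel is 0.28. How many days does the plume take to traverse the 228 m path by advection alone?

21.2

Convert K: 0.00241 m/s × 86400 = 208.2 m/day.
Hydraulic gradient i = (98.21 − 94.91) / 228 = 3.3 / 228 = 0.01447.
Darcy flux q = K · i = 208.2 × 0.01447 = 3.014 m/day.
Seepage velocity v = q / n_e = 3.014 / 0.28 = 10.76 m/day.
Travel time t = L / v = 228 / 10.76 = 21.18 days.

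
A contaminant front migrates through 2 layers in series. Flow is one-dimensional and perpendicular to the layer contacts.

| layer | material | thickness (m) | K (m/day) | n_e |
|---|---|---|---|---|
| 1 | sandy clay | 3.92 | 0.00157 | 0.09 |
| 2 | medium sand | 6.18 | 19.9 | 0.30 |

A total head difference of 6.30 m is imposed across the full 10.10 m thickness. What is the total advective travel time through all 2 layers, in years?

2.39

With flow normal to the layers, continuity requires the same specific discharge q through every layer.
Σ(b_i/K_i) = 3.92/0.00157 + 6.18/19.9 = 2497 d.
q = Δh / Σ(b_i/K_i) = 6.30 / 2497 = 0.002523 m/day.
In each layer the seepage velocity is v_i = q/n_i, so the layer transit time is t_i = b_i·n_i / q:
  layer 1 (sandy clay): t_1 = 3.92 × 0.09 / 0.002523 = 139.8 d
  layer 2 (medium sand): t_2 = 6.18 × 0.30 / 0.002523 = 734.9 d
Total t = Σ t_i = 874.7 days = 2.395 years.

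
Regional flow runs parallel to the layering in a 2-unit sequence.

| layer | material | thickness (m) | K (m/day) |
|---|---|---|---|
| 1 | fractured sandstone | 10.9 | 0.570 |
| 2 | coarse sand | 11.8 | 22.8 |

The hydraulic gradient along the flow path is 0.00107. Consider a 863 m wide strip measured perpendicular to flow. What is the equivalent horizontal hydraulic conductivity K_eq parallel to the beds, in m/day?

12.1

Flow is parallel to layering, so each bed carries its own Darcy discharge and the transmissivities add.
Σ(K_i·b_i) = 0.570×10.9 + 22.8×11.8 = 275.3 m²/day.
Total thickness b = 22.70 m, so K_eq = Σ(K_i·b_i)/b = 12.13 m/day.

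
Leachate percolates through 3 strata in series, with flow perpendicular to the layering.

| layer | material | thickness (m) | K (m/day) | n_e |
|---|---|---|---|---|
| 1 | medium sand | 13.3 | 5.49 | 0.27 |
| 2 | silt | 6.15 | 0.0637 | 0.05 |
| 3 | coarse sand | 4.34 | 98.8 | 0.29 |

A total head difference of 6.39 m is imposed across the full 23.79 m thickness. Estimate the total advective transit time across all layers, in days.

79.9

With flow normal to the layers, continuity requires the same specific discharge q through every layer.
Σ(b_i/K_i) = 13.3/5.49 + 6.15/0.0637 + 4.34/98.8 = 99.01 d.
q = Δh / Σ(b_i/K_i) = 6.39 / 99.01 = 0.06454 m/day.
In each layer the seepage velocity is v_i = q/n_i, so the layer transit time is t_i = b_i·n_i / q:
  layer 1 (medium sand): t_1 = 13.3 × 0.27 / 0.06454 = 55.64 d
  layer 2 (silt): t_2 = 6.15 × 0.05 / 0.06454 = 4.765 d
  layer 3 (coarse sand): t_3 = 4.34 × 0.29 / 0.06454 = 19.50 d
Total t = Σ t_i = 79.91 days.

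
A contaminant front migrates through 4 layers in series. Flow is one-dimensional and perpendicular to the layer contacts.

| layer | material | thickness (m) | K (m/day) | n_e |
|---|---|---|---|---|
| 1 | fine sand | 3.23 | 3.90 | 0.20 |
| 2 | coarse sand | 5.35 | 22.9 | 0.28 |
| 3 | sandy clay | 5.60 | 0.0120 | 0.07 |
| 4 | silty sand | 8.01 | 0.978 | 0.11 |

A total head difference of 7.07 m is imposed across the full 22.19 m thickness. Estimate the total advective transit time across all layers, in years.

With flow normal to the layers, continuity requires the same specific discharge q through every layer.
Σ(b_i/K_i) = 3.23/3.90 + 5.35/22.9 + 5.60/0.0120 + 8.01/0.978 = 475.9 d.
q = Δh / Σ(b_i/K_i) = 7.07 / 475.9 = 0.01486 m/day.
In each layer the seepage velocity is v_i = q/n_i, so the layer transit time is t_i = b_i·n_i / q:
  layer 1 (fine sand): t_1 = 3.23 × 0.20 / 0.01486 = 43.49 d
  layer 2 (coarse sand): t_2 = 5.35 × 0.28 / 0.01486 = 100.8 d
  layer 3 (sandy clay): t_3 = 5.60 × 0.07 / 0.01486 = 26.39 d
  layer 4 (silty sand): t_4 = 8.01 × 0.11 / 0.01486 = 59.31 d
Total t = Σ t_i = 230.0 days = 0.6298 years.

0.630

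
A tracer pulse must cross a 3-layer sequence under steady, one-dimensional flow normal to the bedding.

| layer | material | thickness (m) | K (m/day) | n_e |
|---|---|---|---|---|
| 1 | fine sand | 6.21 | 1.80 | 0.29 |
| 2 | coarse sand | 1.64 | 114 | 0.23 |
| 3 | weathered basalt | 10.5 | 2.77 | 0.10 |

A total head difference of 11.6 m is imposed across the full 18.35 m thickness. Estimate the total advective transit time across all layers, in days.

2.02

With flow normal to the layers, continuity requires the same specific discharge q through every layer.
Σ(b_i/K_i) = 6.21/1.80 + 1.64/114 + 10.5/2.77 = 7.255 d.
q = Δh / Σ(b_i/K_i) = 11.6 / 7.255 = 1.599 m/day.
In each layer the seepage velocity is v_i = q/n_i, so the layer transit time is t_i = b_i·n_i / q:
  layer 1 (fine sand): t_1 = 6.21 × 0.29 / 1.599 = 1.126 d
  layer 2 (coarse sand): t_2 = 1.64 × 0.23 / 1.599 = 0.2359 d
  layer 3 (weathered basalt): t_3 = 10.5 × 0.10 / 1.599 = 0.6567 d
Total t = Σ t_i = 2.019 days.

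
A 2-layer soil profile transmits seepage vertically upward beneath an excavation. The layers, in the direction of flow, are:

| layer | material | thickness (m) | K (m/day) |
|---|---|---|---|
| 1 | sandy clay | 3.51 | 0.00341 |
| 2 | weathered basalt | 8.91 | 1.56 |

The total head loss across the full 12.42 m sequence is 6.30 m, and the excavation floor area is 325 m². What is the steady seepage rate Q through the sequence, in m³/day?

Flow is perpendicular to layering, so the layers act in series and the equivalent K is the thickness-weighted harmonic mean.
Total thickness L = 3.51 + 8.91 = 12.42 m.
Σ(b_i/K_i) = 3.51/0.00341 + 8.91/1.56 = 1035 d.
K_eq = L / Σ(b_i/K_i) = 12.42 / 1035 = 0.01200 m/day.
Q = K_eq · A · (Δh/L) = 0.01200 × 325 × (6.30/12.42) = 1.978 m³/day.

1.98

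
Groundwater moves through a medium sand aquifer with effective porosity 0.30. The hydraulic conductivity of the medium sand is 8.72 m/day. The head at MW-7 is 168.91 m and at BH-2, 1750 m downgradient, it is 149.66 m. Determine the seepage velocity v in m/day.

Hydraulic gradient i = (168.91 − 149.66) / 1750 = 19.25 / 1750 = 0.01100.
Darcy flux q = K · i = 8.720 × 0.01100 = 0.09592 m/day.
Seepage velocity v = q / n_e = 0.09592 / 0.30 = 0.3197 m/day.

0.320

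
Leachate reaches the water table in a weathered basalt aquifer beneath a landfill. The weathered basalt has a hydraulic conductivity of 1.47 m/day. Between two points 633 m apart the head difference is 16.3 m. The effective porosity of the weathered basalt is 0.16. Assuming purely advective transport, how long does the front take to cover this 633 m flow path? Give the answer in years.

Hydraulic gradient i = Δh / L = 16.3 / 633 = 0.02575.
Darcy flux q = K · i = 1.470 × 0.02575 = 0.03785 m/day.
Seepage velocity v = q / n_e = 0.03785 / 0.16 = 0.2366 m/day.
Travel time t = L / v = 633 / 0.2366 = 2676 days = 7.325 years.

7.33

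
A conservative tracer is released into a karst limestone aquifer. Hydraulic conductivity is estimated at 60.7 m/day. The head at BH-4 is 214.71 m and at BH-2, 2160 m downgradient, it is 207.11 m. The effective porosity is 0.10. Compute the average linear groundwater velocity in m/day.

Hydraulic gradient i = (214.71 − 207.11) / 2160 = 7.6 / 2160 = 0.003519.
Darcy flux q = K · i = 60.70 × 0.003519 = 0.2136 m/day.
Seepage velocity v = q / n_e = 0.2136 / 0.10 = 2.136 m/day.

2.14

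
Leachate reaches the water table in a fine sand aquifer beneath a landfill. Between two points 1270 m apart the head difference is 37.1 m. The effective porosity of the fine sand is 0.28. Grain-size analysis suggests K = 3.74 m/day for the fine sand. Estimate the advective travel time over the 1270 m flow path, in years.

Hydraulic gradient i = Δh / L = 37.1 / 1270 = 0.02921.
Darcy flux q = K · i = 3.740 × 0.02921 = 0.1093 m/day.
Seepage velocity v = q / n_e = 0.1093 / 0.28 = 0.3902 m/day.
Travel time t = L / v = 1270 / 0.3902 = 3255 days = 8.911 years.

8.91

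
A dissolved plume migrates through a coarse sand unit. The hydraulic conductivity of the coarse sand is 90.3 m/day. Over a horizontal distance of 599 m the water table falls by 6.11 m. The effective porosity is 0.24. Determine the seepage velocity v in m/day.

Hydraulic gradient i = Δh / L = 6.11 / 599 = 0.01020.
Darcy flux q = K · i = 90.30 × 0.01020 = 0.9211 m/day.
Seepage velocity v = q / n_e = 0.9211 / 0.24 = 3.838 m/day.

3.84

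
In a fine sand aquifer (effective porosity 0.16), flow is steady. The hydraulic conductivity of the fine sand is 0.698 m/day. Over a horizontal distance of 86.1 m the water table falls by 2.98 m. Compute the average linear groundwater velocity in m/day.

Hydraulic gradient i = Δh / L = 2.98 / 86.1 = 0.03461.
Darcy flux q = K · i = 0.6980 × 0.03461 = 0.02416 m/day.
Seepage velocity v = q / n_e = 0.02416 / 0.16 = 0.1510 m/day.

0.151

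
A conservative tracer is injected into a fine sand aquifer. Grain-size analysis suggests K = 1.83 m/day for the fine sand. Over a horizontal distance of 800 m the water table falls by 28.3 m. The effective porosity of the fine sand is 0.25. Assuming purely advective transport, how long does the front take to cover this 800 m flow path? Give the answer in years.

Hydraulic gradient i = Δh / L = 28.3 / 800 = 0.03538.
Darcy flux q = K · i = 1.830 × 0.03538 = 0.06474 m/day.
Seepage velocity v = q / n_e = 0.06474 / 0.25 = 0.2589 m/day.
Travel time t = L / v = 800 / 0.2589 = 3089 days = 8.458 years.

8.46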